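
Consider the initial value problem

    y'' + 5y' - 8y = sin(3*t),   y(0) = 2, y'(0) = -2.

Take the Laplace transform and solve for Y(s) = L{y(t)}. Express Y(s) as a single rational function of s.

Transform both sides with L{·}.
Using L{y''} = s^2 Y - s·y(0) - y'(0) and L{y'} = sY - y(0), with y(0) = 2, y'(0) = -2, the left side becomes (s^2 + 5*s - 8)Y - (2*s + 8).
The right side is L{sin(3*t)} = 3/(s^2 + 9).
So (s^2 + 5*s - 8)Y = 3/(s^2 + 9) + (2*s + 8).
Solve for Y(s) and write it as one ratio of polynomials.

Y(s) = (2*s^3 + 8*s^2 + 18*s + 75)/(s^4 + 5*s^3 + s^2 + 45*s - 72)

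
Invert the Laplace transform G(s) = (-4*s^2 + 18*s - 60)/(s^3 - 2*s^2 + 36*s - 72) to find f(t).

Factor the denominator: s^3 - 2*s^2 + 36*s - 72 = (s - 2)*(s^2 + 36).
Partial fraction decomposition gives [-1/(s - 2)] + [-3*s/(s^2 + 36)] + [12/(s^2 + 36)].
Invert each term: -1/(s - 2) ↔ -e^(2t); -3·s/(s^2 + 36) ↔ -3cos(6t); 2·6/(s^2 + 36) ↔ 2sin(6t).

f(t) = -exp(2*t) + 2*sin(6*t) - 3*cos(6*t)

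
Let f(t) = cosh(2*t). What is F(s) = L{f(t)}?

L{cosh(2t)} = s/(s^2 - 4).

F(s) = s/(s^2 - 4)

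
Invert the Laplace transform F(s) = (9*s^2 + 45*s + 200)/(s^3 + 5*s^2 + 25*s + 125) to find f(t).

Factor the denominator: s^3 + 5*s^2 + 25*s + 125 = (s + 5)*(s^2 + 25).
Partial fraction decomposition gives [4/(s + 5)] + [5*s/(s^2 + 25)] + [20/(s^2 + 25)].
Invert each term: 4/(s + 5) ↔ 4e^(-5t); 5·s/(s^2 + 25) ↔ 5cos(5t); 4·5/(s^2 + 25) ↔ 4sin(5t).

f(t) = 4*sin(5*t) + 5*cos(5*t) + 4*exp(-5*t)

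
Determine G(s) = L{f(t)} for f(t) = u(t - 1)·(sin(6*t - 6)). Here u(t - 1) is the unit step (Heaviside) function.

G(s) = 6*exp(-s)/(s^2 + 36)

By the second shifting theorem, L{u(t - c)·g(t - c)} = e^(-cs)·H(s) with c = 1 and H(s) = L{g(t)}.
L{sin(6t)} = 6/(s^2 + 36).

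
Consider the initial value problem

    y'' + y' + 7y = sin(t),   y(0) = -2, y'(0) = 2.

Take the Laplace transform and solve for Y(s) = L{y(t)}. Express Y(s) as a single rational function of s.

Y(s) = (-2*s^3 - 2*s + 1)/(s^4 + s^3 + 8*s^2 + s + 7)

Apply the Laplace transform to the equation.
Using L{y''} = s^2 Y - s·y(0) - y'(0) and L{y'} = sY - y(0), with y(0) = -2, y'(0) = 2, the left side becomes (s^2 + s + 7)Y - (-2*s).
The right side is L{sin(t)} = 1/(s^2 + 1).
So (s^2 + s + 7)Y = 1/(s^2 + 1) + (-2*s).
Solve for Y(s) and write it as one ratio of polynomials.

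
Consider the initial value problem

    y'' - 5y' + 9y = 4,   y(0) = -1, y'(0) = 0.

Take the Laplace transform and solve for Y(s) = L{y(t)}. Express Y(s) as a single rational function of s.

Laplace-transform each side.
With L{y''} = s^2 Y - s·y(0) - y'(0) and L{y'} = sY - y(0), with y(0) = -1, y'(0) = 0: the LHS transforms to (s^2 - 5*s + 9)Y - (-s + 5).
The right side is L{4} = 4/s.
So (s^2 - 5*s + 9)Y = 4/s + (-s + 5).
Isolate Y and clear denominators.

Y(s) = (-s^2 + 5*s + 4)/(s^3 - 5*s^2 + 9*s)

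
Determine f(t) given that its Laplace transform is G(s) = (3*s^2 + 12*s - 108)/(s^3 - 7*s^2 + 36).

f(t) = 3*exp(6*t) + 3*exp(3*t) - 3*exp(-2*t)

Factor the denominator: s^3 - 7*s^2 + 36 = (s - 6)*(s - 3)*(s + 2).
Partial fraction decomposition gives [3/(s - 3)] + [3/(s - 6)] + [-3/(s + 2)].
Invert each term: 3/(s - 3) ↔ 3e^(3t); 3/(s - 6) ↔ 3e^(6t); -3/(s + 2) ↔ -3e^(-2t).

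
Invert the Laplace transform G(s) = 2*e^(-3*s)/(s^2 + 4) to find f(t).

The factor e^(-3s) signals a time shift by c = 3 (second shifting theorem).
L{sin(2t)} = 2/(s^2 + 4), so L^-1{2/(s^2 + 4)} = sin(2*t).
Hence the inverse is u(t - 3) times that function evaluated at t - 3.

f(t) = Heaviside(t - 3)*(sin(2*t - 6))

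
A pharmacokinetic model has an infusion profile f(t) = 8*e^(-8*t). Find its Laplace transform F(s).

F(s) = 8/(s + 8)

L{8} = 8/s.
By the first shifting theorem, multiplying by e^(-8t) replaces s with s + 8.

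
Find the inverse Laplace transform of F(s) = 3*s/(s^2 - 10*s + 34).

Complete the square in the denominator: s^2 - 10*s + 34 = (s - 5)^2 + 3^2.
Split the numerator to match: 3*s = 3·(s - 5) + 5·3.
Invert each term: 3·(s - 5)/((s - 5)^2 + 9) ↔ 3e^(5t)cos(3t); 5·3/((s - 5)^2 + 9) ↔ 5e^(5t)sin(3t).

5*exp(5*t)*sin(3*t) + 3*exp(5*t)*cos(3*t)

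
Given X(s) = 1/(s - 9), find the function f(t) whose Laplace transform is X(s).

f(t) = exp(9*t)

Since L{e^(9t)} = 1/(s - 9), the inverse is e^(9*t).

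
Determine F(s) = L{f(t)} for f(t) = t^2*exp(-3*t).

F(s) = 2/(s + 3)^3

L{e^(-3t)} = 1/(s + 3).
Then apply L{t^2·g(t)} = (-1)^2 d^2/ds^2[G(s)] with G(s) = 1/(s + 3):
differentiating 2 times and applying the sign gives 2/(s + 3)^3.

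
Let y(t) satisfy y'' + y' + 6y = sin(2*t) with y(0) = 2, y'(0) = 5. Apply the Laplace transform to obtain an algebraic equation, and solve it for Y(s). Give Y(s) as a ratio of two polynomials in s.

Y(s) = (2*s^3 + 7*s^2 + 8*s + 30)/(s^4 + s^3 + 10*s^2 + 4*s + 24)

Take the Laplace transform of both sides.
Using L{y''} = s^2 Y - s·y(0) - y'(0) and L{y'} = sY - y(0), with y(0) = 2, y'(0) = 5, the left side becomes (s^2 + s + 6)Y - (2*s + 7).
The right side is L{sin(2*t)} = 2/(s^2 + 4).
So (s^2 + s + 6)Y = 2/(s^2 + 4) + (2*s + 7).
Isolate Y and clear denominators.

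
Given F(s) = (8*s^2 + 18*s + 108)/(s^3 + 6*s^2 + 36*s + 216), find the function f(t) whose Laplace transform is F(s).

f(t) = -sin(6*t) + 4*cos(6*t) + 4*exp(-6*t)

Factor the denominator: s^3 + 6*s^2 + 36*s + 216 = (s + 6)*(s^2 + 36).
Partial fraction decomposition gives [4/(s + 6)] + [4*s/(s^2 + 36)] + [-6/(s^2 + 36)].
Invert each term: 4/(s + 6) ↔ 4e^(-6t); 4·s/(s^2 + 36) ↔ 4cos(6t); -1·6/(s^2 + 36) ↔ -sin(6t).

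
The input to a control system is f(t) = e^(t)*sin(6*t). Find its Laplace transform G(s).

L{sin(6t)} = 6/(s^2 + 36).
By the first shifting theorem, multiplying by e^(t) replaces s with s - 1.

G(s) = 6/((s - 1)^2 + 36)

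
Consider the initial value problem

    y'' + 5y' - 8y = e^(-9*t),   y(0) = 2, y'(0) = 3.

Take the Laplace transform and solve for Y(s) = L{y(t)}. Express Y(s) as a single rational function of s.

Take the Laplace transform of both sides.
With L{y''} = s^2 Y - s·y(0) - y'(0) and L{y'} = sY - y(0), with y(0) = 2, y'(0) = 3: the LHS transforms to (s^2 + 5*s - 8)Y - (2*s + 13).
The right side is L{e^(-9*t)} = 1/(s + 9).
So (s^2 + 5*s - 8)Y = 1/(s + 9) + (2*s + 13).
Isolate Y and clear denominators.

Y(s) = (2*s^2 + 31*s + 118)/(s^3 + 14*s^2 + 37*s - 72)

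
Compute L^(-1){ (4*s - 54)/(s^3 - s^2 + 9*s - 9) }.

-5*exp(t) + 3*sin(3*t) + 5*cos(3*t)

Factor the denominator: s^3 - s^2 + 9*s - 9 = (s - 1)*(s^2 + 9).
Partial fraction decomposition gives [-5/(s - 1)] + [5*s/(s^2 + 9)] + [9/(s^2 + 9)].
Invert each term: -5/(s - 1) ↔ -5e^(t); 5·s/(s^2 + 9) ↔ 5cos(3t); 3·3/(s^2 + 9) ↔ 3sin(3t).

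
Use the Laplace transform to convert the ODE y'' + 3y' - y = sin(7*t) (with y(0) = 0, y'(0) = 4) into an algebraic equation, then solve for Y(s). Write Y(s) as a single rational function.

Apply the Laplace transform to the equation.
With L{y''} = s^2 Y - s·y(0) - y'(0) and L{y'} = sY - y(0), with y(0) = 0, y'(0) = 4: the LHS transforms to (s^2 + 3*s - 1)Y - (4).
The right side is L{sin(7*t)} = 7/(s^2 + 49).
So (s^2 + 3*s - 1)Y = 7/(s^2 + 49) + (4).
Solve for Y(s) and write it as one ratio of polynomials.

Y(s) = (4*s^2 + 203)/(s^4 + 3*s^3 + 48*s^2 + 147*s - 49)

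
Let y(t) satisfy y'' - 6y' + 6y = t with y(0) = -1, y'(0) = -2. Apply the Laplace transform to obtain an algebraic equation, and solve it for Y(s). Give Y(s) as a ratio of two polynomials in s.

Y(s) = (-s^3 + 4*s^2 + 1)/(s^4 - 6*s^3 + 6*s^2)

Take the Laplace transform of both sides.
Using L{y''} = s^2 Y - s·y(0) - y'(0) and L{y'} = sY - y(0), with y(0) = -1, y'(0) = -2, the left side becomes (s^2 - 6*s + 6)Y - (-s + 4).
The right side is L{t} = s^(-2).
So (s^2 - 6*s + 6)Y = s^(-2) + (-s + 4).
Divide through and combine into a single rational function.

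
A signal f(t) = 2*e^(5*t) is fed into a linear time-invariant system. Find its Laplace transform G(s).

L{2} = 2/s.
By the first shifting theorem, multiplying by e^(5t) replaces s with s - 5.

G(s) = 2/(s - 5)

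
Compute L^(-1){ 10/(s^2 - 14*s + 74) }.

2*exp(7*t)*sin(5*t)

Rewrite the denominator: s^2 - 14*s + 74 = (s - 7)^2 + 25.
The form in (s - 7) signals a first-shifting-theorem factor e^(7t).
Since L{sin(5t)} = 5/(s^2 + 25), the inverse is exp(7*t)*sin(5*t), scaled by 2.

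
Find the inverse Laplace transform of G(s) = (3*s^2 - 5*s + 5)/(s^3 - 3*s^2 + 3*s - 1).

Factor the denominator: s^3 - 3*s^2 + 3*s - 1 = (s - 1)^3.
Partial fraction decomposition gives [3/(s - 1)] + [(s - 1)^(-2)] + [3/(s - 1)^3].
Invert each term: 3/(s - 1) ↔ 3e^(t); 1/(s - 1)^2 ↔ t·e^(t); 3/(s - 1)^3 ↔ (3/2)t^2·e^(t).

3*t^2*exp(t)/2 + t*exp(t) + 3*exp(t)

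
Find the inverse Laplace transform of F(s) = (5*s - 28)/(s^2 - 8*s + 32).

-2*exp(4*t)*sin(4*t) + 5*exp(4*t)*cos(4*t)

Complete the square in the denominator: s^2 - 8*s + 32 = (s - 4)^2 + 4^2.
Split the numerator to match: 5*s - 28 = 5·(s - 4) - 2·4.
Invert each term: 5·(s - 4)/((s - 4)^2 + 16) ↔ 5e^(4t)cos(4t); -2·4/((s - 4)^2 + 16) ↔ -2e^(4t)sin(4t).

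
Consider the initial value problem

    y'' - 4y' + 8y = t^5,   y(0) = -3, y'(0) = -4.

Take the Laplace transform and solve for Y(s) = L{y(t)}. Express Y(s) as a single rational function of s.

Laplace-transform each side.
The derivative rules (L{y''} = s^2 Y - s·y(0) - y'(0) and L{y'} = sY - y(0), with y(0) = -3, y'(0) = -4) turn the left side into (s^2 - 4*s + 8)Y - (-3*s + 8).
The right side is L{t^5} = 120/s^6.
So (s^2 - 4*s + 8)Y = 120/s^6 + (-3*s + 8).
Divide through and combine into a single rational function.

Y(s) = (-3*s^7 + 8*s^6 + 120)/(s^8 - 4*s^7 + 8*s^6)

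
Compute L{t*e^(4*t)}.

(s - 4)^(-2)

L{e^(4t)} = 1/(s - 4).
Then apply L{t·g(t)} = -d/ds[H(s)] with H(s) = 1/(s - 4):
differentiating 1 time and applying the sign gives (s - 4)^(-2).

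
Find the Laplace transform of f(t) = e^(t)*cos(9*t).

L{cos(9t)} = s/(s^2 + 81).
By the first shifting theorem, multiplying by e^(t) replaces s with s - 1.

(s - 1)/((s - 1)^2 + 81)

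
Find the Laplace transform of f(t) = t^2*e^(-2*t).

L{t^2} = 2!/s^3 = 2/s^3.
By the first shifting theorem, multiplying by e^(-2t) replaces s with s + 2.

2/(s + 2)^3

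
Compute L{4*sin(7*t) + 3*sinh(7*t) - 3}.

28/(s^2 + 49) + 21/(s^2 - 49) - 3/s

By linearity of the Laplace transform, transform each term separately.
(4)·[L{sin(7t)} = 7/(s^2 + 49)]; (3)·[L{sinh(7t)} = 7/(s^2 - 49)]; L{-3} = -3/s.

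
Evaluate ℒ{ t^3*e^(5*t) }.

6/(s - 5)^4

L{t^3} = 3!/s^4 = 6/s^4.
By the first shifting theorem, multiplying by e^(5t) replaces s with s - 5.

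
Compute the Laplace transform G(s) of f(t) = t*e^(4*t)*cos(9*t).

L{cos(9t)} = s/(s^2 + 81).
Multiplying by e^(4t) shifts s → s - 4, so L{e^(4*t)*cos(9*t)} = (s - 4)/((s - 4)^2 + 81).
Then apply L{t·g(t)} = -d/ds[H(s)] with H(s) = (s - 4)/((s - 4)^2 + 81):
differentiating 1 time and applying the sign gives (s - 13)*(s + 5)/(s^2 - 8*s + 97)^2.

G(s) = (s - 13)*(s + 5)/(s^2 - 8*s + 97)^2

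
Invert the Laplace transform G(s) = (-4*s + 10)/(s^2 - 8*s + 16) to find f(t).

Factor the denominator: s^2 - 8*s + 16 = (s - 4)^2.
Partial fraction decomposition gives [-4/(s - 4)] + [-6/(s - 4)^2].
Invert each term: -4/(s - 4) ↔ -4e^(4t); -6/(s - 4)^2 ↔ -6t·e^(4t).

f(t) = -6*t*exp(4*t) - 4*exp(4*t)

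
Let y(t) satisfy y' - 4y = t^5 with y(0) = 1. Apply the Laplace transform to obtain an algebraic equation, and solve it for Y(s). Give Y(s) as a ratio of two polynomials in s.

Y(s) = (s^6 + 120)/(s^7 - 4*s^6)

Transform both sides with L{·}.
With L{y'} = sY - y(0) = sY - 1: the LHS transforms to (s - 4)Y - (1).
The right side is L{t^5} = 120/s^6.
So (s - 4)Y = 120/s^6 + (1).
Solve for Y(s) and write it as one ratio of polynomials.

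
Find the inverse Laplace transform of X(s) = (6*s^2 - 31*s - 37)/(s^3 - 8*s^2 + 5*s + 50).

-6*t*exp(5*t) + 5*exp(5*t) + exp(-2*t)

Factor the denominator: s^3 - 8*s^2 + 5*s + 50 = (s - 5)^2*(s + 2).
Partial fraction decomposition gives [5/(s - 5)] + [-6/(s - 5)^2] + [1/(s + 2)].
Invert each term: 5/(s - 5) ↔ 5e^(5t); -6/(s - 5)^2 ↔ -6t·e^(5t); 1/(s + 2) ↔ e^(-2t).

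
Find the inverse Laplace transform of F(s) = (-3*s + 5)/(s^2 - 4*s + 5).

Complete the square in the denominator: s^2 - 4*s + 5 = (s - 2)^2 + 1^2.
Split the numerator to match: -3*s + 5 = -3·(s - 2) - 1·1.
Invert each term: -3·(s - 2)/((s - 2)^2 + 1) ↔ -3e^(2t)cos(t); -1·1/((s - 2)^2 + 1) ↔ -e^(2t)sin(t).

-exp(2*t)*sin(t) - 3*exp(2*t)*cos(t)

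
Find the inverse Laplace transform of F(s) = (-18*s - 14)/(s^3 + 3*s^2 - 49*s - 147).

Factor the denominator: s^3 + 3*s^2 - 49*s - 147 = (s - 7)*(s + 3)*(s + 7).
Partial fraction decomposition gives [2/(s + 7)] + [-1/(s - 7)] + [-1/(s + 3)].
Invert each term: 2/(s + 7) ↔ 2e^(-7t); -1/(s - 7) ↔ -e^(7t); -1/(s + 3) ↔ -e^(-3t).

-exp(7*t) - exp(-3*t) + 2*exp(-7*t)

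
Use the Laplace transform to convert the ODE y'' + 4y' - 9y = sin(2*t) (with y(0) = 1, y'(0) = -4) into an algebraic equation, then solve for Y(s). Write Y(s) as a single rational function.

Transform both sides with L{·}.
With L{y''} = s^2 Y - s·y(0) - y'(0) and L{y'} = sY - y(0), with y(0) = 1, y'(0) = -4: the LHS transforms to (s^2 + 4*s - 9)Y - (s).
The right side is L{sin(2*t)} = 2/(s^2 + 4).
So (s^2 + 4*s - 9)Y = 2/(s^2 + 4) + (s).
Solve for Y(s) and write it as one ratio of polynomials.

Y(s) = (s^3 + 4*s + 2)/(s^4 + 4*s^3 - 5*s^2 + 16*s - 36)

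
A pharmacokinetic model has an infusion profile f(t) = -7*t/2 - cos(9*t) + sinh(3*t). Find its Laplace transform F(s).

F(s) = -s/(s^2 + 81) + 3/(s^2 - 9) - 7/(2*s^2)

Apply the Laplace transform termwise.
(-1)·[L{cos(9t)} = s/(s^2 + 81)]; L{sinh(3t)} = 3/(s^2 - 9); (-7/2)·[L{t} = 1!/s^2 = 1/s^2].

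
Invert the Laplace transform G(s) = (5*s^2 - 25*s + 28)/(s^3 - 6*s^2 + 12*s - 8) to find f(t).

Factor the denominator: s^3 - 6*s^2 + 12*s - 8 = (s - 2)^3.
Partial fraction decomposition gives [5/(s - 2)] + [-5/(s - 2)^2] + [-2/(s - 2)^3].
Invert each term: 5/(s - 2) ↔ 5e^(2t); -5/(s - 2)^2 ↔ -5t·e^(2t); -2/(s - 2)^3 ↔ (-1)t^2·e^(2t).

f(t) = -t^2*exp(2*t) - 5*t*exp(2*t) + 5*exp(2*t)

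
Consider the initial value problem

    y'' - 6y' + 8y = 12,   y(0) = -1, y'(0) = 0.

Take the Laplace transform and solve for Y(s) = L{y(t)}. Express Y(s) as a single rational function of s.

Y(s) = (-s^2 + 6*s + 12)/(s^3 - 6*s^2 + 8*s)

Laplace-transform each side.
The derivative rules (L{y''} = s^2 Y - s·y(0) - y'(0) and L{y'} = sY - y(0), with y(0) = -1, y'(0) = 0) turn the left side into (s^2 - 6*s + 8)Y - (-s + 6).
The right side is L{12} = 12/s.
So (s^2 - 6*s + 8)Y = 12/s + (-s + 6).
Divide through and combine into a single rational function.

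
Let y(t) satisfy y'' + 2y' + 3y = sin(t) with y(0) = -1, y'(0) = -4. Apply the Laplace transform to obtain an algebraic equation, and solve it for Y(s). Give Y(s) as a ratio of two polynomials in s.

Y(s) = (-s^3 - 6*s^2 - s - 5)/(s^4 + 2*s^3 + 4*s^2 + 2*s + 3)

Transform both sides with L{·}.
Using L{y''} = s^2 Y - s·y(0) - y'(0) and L{y'} = sY - y(0), with y(0) = -1, y'(0) = -4, the left side becomes (s^2 + 2*s + 3)Y - (-s - 6).
The right side is L{sin(t)} = 1/(s^2 + 1).
So (s^2 + 2*s + 3)Y = 1/(s^2 + 1) + (-s - 6).
Isolate Y and clear denominators.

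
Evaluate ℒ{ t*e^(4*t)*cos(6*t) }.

L{cos(6t)} = s/(s^2 + 36).
Multiplying by e^(4t) shifts s → s - 4, so L{e^(4*t)*cos(6*t)} = (s - 4)/((s - 4)^2 + 36).
Then apply L{t·g(t)} = -d/ds[H(s)] with H(s) = (s - 4)/((s - 4)^2 + 36):
differentiating 1 time and applying the sign gives (s - 10)*(s + 2)/(s^2 - 8*s + 52)^2.

(s - 10)*(s + 2)/(s^2 - 8*s + 52)^2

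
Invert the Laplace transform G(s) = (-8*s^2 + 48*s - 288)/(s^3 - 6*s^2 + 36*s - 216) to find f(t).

f(t) = -4*exp(6*t) + 4*sin(6*t) - 4*cos(6*t)

Factor the denominator: s^3 - 6*s^2 + 36*s - 216 = (s - 6)*(s^2 + 36).
Partial fraction decomposition gives [-4/(s - 6)] + [-4*s/(s^2 + 36)] + [24/(s^2 + 36)].
Invert each term: -4/(s - 6) ↔ -4e^(6t); -4·s/(s^2 + 36) ↔ -4cos(6t); 4·6/(s^2 + 36) ↔ 4sin(6t).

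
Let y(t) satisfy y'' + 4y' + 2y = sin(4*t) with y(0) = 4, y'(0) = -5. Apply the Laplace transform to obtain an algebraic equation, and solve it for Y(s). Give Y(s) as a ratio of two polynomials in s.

Y(s) = (4*s^3 + 11*s^2 + 64*s + 180)/(s^4 + 4*s^3 + 18*s^2 + 64*s + 32)

Laplace-transform each side.
With L{y''} = s^2 Y - s·y(0) - y'(0) and L{y'} = sY - y(0), with y(0) = 4, y'(0) = -5: the LHS transforms to (s^2 + 4*s + 2)Y - (4*s + 11).
The right side is L{sin(4*t)} = 4/(s^2 + 16).
So (s^2 + 4*s + 2)Y = 4/(s^2 + 16) + (4*s + 11).
Isolate Y and clear denominators.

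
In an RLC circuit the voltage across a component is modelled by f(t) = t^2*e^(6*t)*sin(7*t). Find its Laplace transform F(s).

F(s) = 14*(3*s^2 - 36*s + 59)/(s^2 - 12*s + 85)^3

L{sin(7t)} = 7/(s^2 + 49).
Multiplying by e^(6t) shifts s → s - 6, so L{e^(6*t)*sin(7*t)} = 7/((s - 6)^2 + 49).
Then apply L{t^2·g(t)} = (-1)^2 d^2/ds^2[G(s)] with G(s) = 7/((s - 6)^2 + 49):
differentiating 2 times and applying the sign gives 14*(3*s^2 - 36*s + 59)/(s^2 - 12*s + 85)^3.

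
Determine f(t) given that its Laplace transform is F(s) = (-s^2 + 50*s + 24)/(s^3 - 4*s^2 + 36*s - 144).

f(t) = 4*exp(4*t) + 5*sin(6*t) - 5*cos(6*t)

Factor the denominator: s^3 - 4*s^2 + 36*s - 144 = (s - 4)*(s^2 + 36).
Partial fraction decomposition gives [4/(s - 4)] + [-5*s/(s^2 + 36)] + [30/(s^2 + 36)].
Invert each term: 4/(s - 4) ↔ 4e^(4t); -5·s/(s^2 + 36) ↔ -5cos(6t); 5·6/(s^2 + 36) ↔ 5sin(6t).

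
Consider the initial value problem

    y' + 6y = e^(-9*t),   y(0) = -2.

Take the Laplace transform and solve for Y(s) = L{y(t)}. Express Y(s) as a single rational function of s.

Apply the Laplace transform to the equation.
Using L{y'} = sY - y(0) = sY - (-2), the left side becomes (s + 6)Y - (-2).
The right side is L{e^(-9*t)} = 1/(s + 9).
So (s + 6)Y = 1/(s + 9) + (-2).
Isolate Y and clear denominators.

Y(s) = (-2*s - 17)/(s^2 + 15*s + 54)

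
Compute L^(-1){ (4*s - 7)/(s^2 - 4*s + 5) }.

exp(2*t)*sin(t) + 4*exp(2*t)*cos(t)

Complete the square in the denominator: s^2 - 4*s + 5 = (s - 2)^2 + 1^2.
Split the numerator to match: 4*s - 7 = 4·(s - 2) + 1·1.
Invert each term: 4·(s - 2)/((s - 2)^2 + 1) ↔ 4e^(2t)cos(t); 1·1/((s - 2)^2 + 1) ↔ e^(2t)sin(t).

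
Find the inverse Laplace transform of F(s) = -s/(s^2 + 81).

-cos(9*t)

Since L{cos(9t)} = s/(s^2 + 81), the inverse is cos(9*t), scaled by -1.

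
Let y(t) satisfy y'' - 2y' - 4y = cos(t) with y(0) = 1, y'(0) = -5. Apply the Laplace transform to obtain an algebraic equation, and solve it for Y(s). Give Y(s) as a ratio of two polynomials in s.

Y(s) = (s^3 - 7*s^2 + 2*s - 7)/(s^4 - 2*s^3 - 3*s^2 - 2*s - 4)

Apply the Laplace transform to the equation.
The derivative rules (L{y''} = s^2 Y - s·y(0) - y'(0) and L{y'} = sY - y(0), with y(0) = 1, y'(0) = -5) turn the left side into (s^2 - 2*s - 4)Y - (s - 7).
The right side is L{cos(t)} = s/(s^2 + 1).
So (s^2 - 2*s - 4)Y = s/(s^2 + 1) + (s - 7).
Solve for Y(s) and write it as one ratio of polynomials.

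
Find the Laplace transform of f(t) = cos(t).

s/(s^2 + 1)

L{cos(t)} = s/(s^2 + 1).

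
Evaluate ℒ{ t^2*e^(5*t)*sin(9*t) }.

54*(s^2 - 10*s - 2)/(s^2 - 10*s + 106)^3

L{sin(9t)} = 9/(s^2 + 81).
Multiplying by e^(5t) shifts s → s - 5, so L{e^(5*t)*sin(9*t)} = 9/((s - 5)^2 + 81).
Then apply L{t^2·g(t)} = (-1)^2 d^2/ds^2[G(s)] with G(s) = 9/((s - 5)^2 + 81):
differentiating 2 times and applying the sign gives 54*(s^2 - 10*s - 2)/(s^2 - 10*s + 106)^3.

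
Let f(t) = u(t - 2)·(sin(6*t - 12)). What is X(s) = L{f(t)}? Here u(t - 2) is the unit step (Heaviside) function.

By the second shifting theorem, L{u(t - c)·g(t - c)} = e^(-cs)·G(s) with c = 2 and G(s) = L{g(t)}.
L{sin(6t)} = 6/(s^2 + 36).

X(s) = 6*exp(-2*s)/(s^2 + 36)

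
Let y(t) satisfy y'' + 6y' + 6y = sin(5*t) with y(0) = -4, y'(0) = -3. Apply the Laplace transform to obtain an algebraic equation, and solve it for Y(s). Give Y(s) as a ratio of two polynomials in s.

Y(s) = (-4*s^3 - 27*s^2 - 100*s - 670)/(s^4 + 6*s^3 + 31*s^2 + 150*s + 150)

Take the Laplace transform of both sides.
With L{y''} = s^2 Y - s·y(0) - y'(0) and L{y'} = sY - y(0), with y(0) = -4, y'(0) = -3: the LHS transforms to (s^2 + 6*s + 6)Y - (-4*s - 27).
The right side is L{sin(5*t)} = 5/(s^2 + 25).
So (s^2 + 6*s + 6)Y = 5/(s^2 + 25) + (-4*s - 27).
Divide through and combine into a single rational function.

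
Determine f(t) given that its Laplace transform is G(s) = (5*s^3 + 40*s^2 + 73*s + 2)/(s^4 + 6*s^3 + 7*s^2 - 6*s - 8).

Factor the denominator: s^4 + 6*s^3 + 7*s^2 - 6*s - 8 = (s - 1)*(s + 1)*(s + 2)*(s + 4).
Partial fraction decomposition gives [4/(s - 1)] + [-1/(s + 4)] + [6/(s + 1)] + [-4/(s + 2)].
Invert each term: 4/(s - 1) ↔ 4e^(t); -1/(s + 4) ↔ -e^(-4t); 6/(s + 1) ↔ 6e^(-t); -4/(s + 2) ↔ -4e^(-2t).

f(t) = 4*exp(t) + 6*exp(-t) - 4*exp(-2*t) - exp(-4*t)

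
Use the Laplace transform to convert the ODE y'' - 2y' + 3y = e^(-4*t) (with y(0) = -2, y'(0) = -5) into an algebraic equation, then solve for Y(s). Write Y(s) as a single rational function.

Apply the Laplace transform to the equation.
The derivative rules (L{y''} = s^2 Y - s·y(0) - y'(0) and L{y'} = sY - y(0), with y(0) = -2, y'(0) = -5) turn the left side into (s^2 - 2*s + 3)Y - (-2*s - 1).
The right side is L{e^(-4*t)} = 1/(s + 4).
So (s^2 - 2*s + 3)Y = 1/(s + 4) + (-2*s - 1).
Solve for Y(s) and write it as one ratio of polynomials.

Y(s) = (-2*s^2 - 9*s - 3)/(s^3 + 2*s^2 - 5*s + 12)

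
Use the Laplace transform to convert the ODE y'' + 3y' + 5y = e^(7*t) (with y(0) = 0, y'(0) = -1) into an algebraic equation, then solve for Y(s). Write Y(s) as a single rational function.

Transform both sides with L{·}.
The derivative rules (L{y''} = s^2 Y - s·y(0) - y'(0) and L{y'} = sY - y(0), with y(0) = 0, y'(0) = -1) turn the left side into (s^2 + 3*s + 5)Y - (-1).
The right side is L{e^(7*t)} = 1/(s - 7).
So (s^2 + 3*s + 5)Y = 1/(s - 7) + (-1).
Divide through and combine into a single rational function.

Y(s) = (-s + 8)/(s^3 - 4*s^2 - 16*s - 35)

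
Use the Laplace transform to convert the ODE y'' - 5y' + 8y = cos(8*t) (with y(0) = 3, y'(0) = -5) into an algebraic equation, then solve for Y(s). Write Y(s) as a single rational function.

Take the Laplace transform of both sides.
With L{y''} = s^2 Y - s·y(0) - y'(0) and L{y'} = sY - y(0), with y(0) = 3, y'(0) = -5: the LHS transforms to (s^2 - 5*s + 8)Y - (3*s - 20).
The right side is L{cos(8*t)} = s/(s^2 + 64).
So (s^2 - 5*s + 8)Y = s/(s^2 + 64) + (3*s - 20).
Divide through and combine into a single rational function.

Y(s) = (3*s^3 - 20*s^2 + 193*s - 1280)/(s^4 - 5*s^3 + 72*s^2 - 320*s + 512)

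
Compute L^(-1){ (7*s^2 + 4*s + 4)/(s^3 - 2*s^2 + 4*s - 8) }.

5*exp(2*t) + 4*sin(2*t) + 2*cos(2*t)

Factor the denominator: s^3 - 2*s^2 + 4*s - 8 = (s - 2)*(s^2 + 4).
Partial fraction decomposition gives [5/(s - 2)] + [2*s/(s^2 + 4)] + [8/(s^2 + 4)].
Invert each term: 5/(s - 2) ↔ 5e^(2t); 2·s/(s^2 + 4) ↔ 2cos(2t); 4·2/(s^2 + 4) ↔ 4sin(2t).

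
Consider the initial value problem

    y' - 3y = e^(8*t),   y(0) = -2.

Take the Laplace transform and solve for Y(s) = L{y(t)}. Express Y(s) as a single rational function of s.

Y(s) = (-2*s + 17)/(s^2 - 11*s + 24)

Laplace-transform each side.
The derivative rules (L{y'} = sY - y(0) = sY - (-2)) turn the left side into (s - 3)Y - (-2).
The right side is L{e^(8*t)} = 1/(s - 8).
So (s - 3)Y = 1/(s - 8) + (-2).
Solve for Y(s) and write it as one ratio of polynomials.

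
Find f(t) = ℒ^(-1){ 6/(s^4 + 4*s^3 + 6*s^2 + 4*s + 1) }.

Rewrite the denominator: s^4 + 4*s^3 + 6*s^2 + 4*s + 1 = (s + 1)^4.
The form in (s + 1) signals a first-shifting-theorem factor e^(-t).
Since L{t^3} = 3!/s^4 = 6/s^4, the inverse is t^3*e^(-t).

f(t) = t^3*exp(-t)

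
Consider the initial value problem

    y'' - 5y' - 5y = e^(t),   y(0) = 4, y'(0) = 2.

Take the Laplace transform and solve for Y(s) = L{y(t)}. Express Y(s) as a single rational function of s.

Take the Laplace transform of both sides.
Using L{y''} = s^2 Y - s·y(0) - y'(0) and L{y'} = sY - y(0), with y(0) = 4, y'(0) = 2, the left side becomes (s^2 - 5*s - 5)Y - (4*s - 18).
The right side is L{e^(t)} = 1/(s - 1).
So (s^2 - 5*s - 5)Y = 1/(s - 1) + (4*s - 18).
Solve for Y(s) and write it as one ratio of polynomials.

Y(s) = (4*s^2 - 22*s + 19)/(s^3 - 6*s^2 + 5)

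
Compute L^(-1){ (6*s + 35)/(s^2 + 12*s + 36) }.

-t*exp(-6*t) + 6*exp(-6*t)

Factor the denominator: s^2 + 12*s + 36 = (s + 6)^2.
Partial fraction decomposition gives [6/(s + 6)] + [-1/(s + 6)^2].
Invert each term: 6/(s + 6) ↔ 6e^(-6t); -1/(s + 6)^2 ↔ -t·e^(-6t).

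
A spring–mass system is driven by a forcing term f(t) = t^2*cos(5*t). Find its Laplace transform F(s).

L{cos(5t)} = s/(s^2 + 25).
Then apply L{t^2·g(t)} = (-1)^2 d^2/ds^2[G(s)] with G(s) = s/(s^2 + 25):
differentiating 2 times and applying the sign gives 2*s*(s^2 - 75)/(s^2 + 25)^3.

F(s) = 2*s*(s^2 - 75)/(s^2 + 25)^3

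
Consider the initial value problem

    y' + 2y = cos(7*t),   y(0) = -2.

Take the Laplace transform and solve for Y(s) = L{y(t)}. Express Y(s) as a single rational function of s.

Take the Laplace transform of both sides.
The derivative rules (L{y'} = sY - y(0) = sY - (-2)) turn the left side into (s + 2)Y - (-2).
The right side is L{cos(7*t)} = s/(s^2 + 49).
So (s + 2)Y = s/(s^2 + 49) + (-2).
Divide through and combine into a single rational function.

Y(s) = (-2*s^2 + s - 98)/(s^3 + 2*s^2 + 49*s + 98)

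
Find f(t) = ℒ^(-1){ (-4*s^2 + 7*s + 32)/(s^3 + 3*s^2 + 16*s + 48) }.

Factor the denominator: s^3 + 3*s^2 + 16*s + 48 = (s + 3)*(s^2 + 16).
Partial fraction decomposition gives [-1/(s + 3)] + [-3*s/(s^2 + 16)] + [16/(s^2 + 16)].
Invert each term: -1/(s + 3) ↔ -e^(-3t); -3·s/(s^2 + 16) ↔ -3cos(4t); 4·4/(s^2 + 16) ↔ 4sin(4t).

f(t) = 4*sin(4*t) - 3*cos(4*t) - exp(-3*t)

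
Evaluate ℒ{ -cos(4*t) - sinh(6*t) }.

-s/(s^2 + 16) - 6/(s^2 - 36)

Apply the Laplace transform termwise.
(-1)·[L{cos(4t)} = s/(s^2 + 16)]; (-1)·[L{sinh(6t)} = 6/(s^2 - 36)].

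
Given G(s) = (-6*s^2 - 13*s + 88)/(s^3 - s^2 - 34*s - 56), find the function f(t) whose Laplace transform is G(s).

f(t) = -3*exp(7*t) - 5*exp(-2*t) + 2*exp(-4*t)

Factor the denominator: s^3 - s^2 - 34*s - 56 = (s - 7)*(s + 2)*(s + 4).
Partial fraction decomposition gives [-5/(s + 2)] + [2/(s + 4)] + [-3/(s - 7)].
Invert each term: -5/(s + 2) ↔ -5e^(-2t); 2/(s + 4) ↔ 2e^(-4t); -3/(s - 7) ↔ -3e^(7t).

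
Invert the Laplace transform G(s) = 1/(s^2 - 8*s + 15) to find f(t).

Rewrite the denominator: s^2 - 8*s + 15 = (s - 4)^2 - 1.
The form in (s - 4) signals a first-shifting-theorem factor e^(4t).
Since L{sinh(t)} = 1/(s^2 - 1), the inverse is e^(4*t)*sinh(t).

f(t) = exp(4*t)*sinh(t)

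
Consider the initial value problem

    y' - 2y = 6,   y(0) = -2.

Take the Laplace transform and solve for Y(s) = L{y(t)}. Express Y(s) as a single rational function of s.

Laplace-transform each side.
Using L{y'} = sY - y(0) = sY - (-2), the left side becomes (s - 2)Y - (-2).
The right side is L{6} = 6/s.
So (s - 2)Y = 6/s + (-2).
Divide through and combine into a single rational function.

Y(s) = (-2*s + 6)/(s^2 - 2*s)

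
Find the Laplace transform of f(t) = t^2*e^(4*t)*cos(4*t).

L{cos(4t)} = s/(s^2 + 16).
Multiplying by e^(4t) shifts s → s - 4, so L{e^(4*t)*cos(4*t)} = (s - 4)/((s - 4)^2 + 16).
Then apply L{t^2·g(t)} = (-1)^2 d^2/ds^2[G(s)] with G(s) = (s - 4)/((s - 4)^2 + 16):
differentiating 2 times and applying the sign gives 2*(s - 4)*(s^2 - 8*s - 32)/(s^2 - 8*s + 32)^3.

2*(s - 4)*(s^2 - 8*s - 32)/(s^2 - 8*s + 32)^3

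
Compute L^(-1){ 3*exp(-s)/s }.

Heaviside(t - 1)*(3)

The factor e^(-s) signals a time shift by c = 1 (second shifting theorem).
L{3} = 3/s, so L^-1{3/s} = 3.
Hence the inverse is u(t - 1) times that function evaluated at t - 1.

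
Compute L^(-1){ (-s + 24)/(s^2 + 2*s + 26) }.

Complete the square in the denominator: s^2 + 2*s + 26 = (s + 1)^2 + 5^2.
Split the numerator to match: -s + 24 = -1·(s + 1) + 5·5.
Invert each term: -1·(s + 1)/((s + 1)^2 + 25) ↔ -e^(-t)cos(5t); 5·5/((s + 1)^2 + 25) ↔ 5e^(-t)sin(5t).

5*exp(-t)*sin(5*t) - exp(-t)*cos(5*t)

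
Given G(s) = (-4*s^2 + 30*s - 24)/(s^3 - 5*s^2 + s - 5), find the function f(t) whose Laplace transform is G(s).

Factor the denominator: s^3 - 5*s^2 + s - 5 = (s - 5)*(s^2 + 1).
Partial fraction decomposition gives [1/(s - 5)] + [-5*s/(s^2 + 1)] + [5/(s^2 + 1)].
Invert each term: 1/(s - 5) ↔ e^(5t); -5·s/(s^2 + 1) ↔ -5cos(t); 5·1/(s^2 + 1) ↔ 5sin(t).

f(t) = exp(5*t) + 5*sin(t) - 5*cos(t)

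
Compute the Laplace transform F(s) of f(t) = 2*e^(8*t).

F(s) = 2/(s - 8)

L{2} = 2/s.
By the first shifting theorem, multiplying by e^(8t) replaces s with s - 8.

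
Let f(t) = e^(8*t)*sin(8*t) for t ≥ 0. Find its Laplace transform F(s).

F(s) = 8/((s - 8)^2 + 64)

L{sin(8t)} = 8/(s^2 + 64).
By the first shifting theorem, multiplying by e^(8t) replaces s with s - 8.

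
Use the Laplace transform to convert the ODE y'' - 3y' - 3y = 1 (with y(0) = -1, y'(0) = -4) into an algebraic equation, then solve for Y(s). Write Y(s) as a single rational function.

Transform both sides with L{·}.
The derivative rules (L{y''} = s^2 Y - s·y(0) - y'(0) and L{y'} = sY - y(0), with y(0) = -1, y'(0) = -4) turn the left side into (s^2 - 3*s - 3)Y - (-s - 1).
The right side is L{1} = 1/s.
So (s^2 - 3*s - 3)Y = 1/s + (-s - 1).
Solve for Y(s) and write it as one ratio of polynomials.

Y(s) = (-s^2 - s + 1)/(s^3 - 3*s^2 - 3*s)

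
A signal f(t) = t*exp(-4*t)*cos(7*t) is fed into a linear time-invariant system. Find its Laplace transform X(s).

L{cos(7t)} = s/(s^2 + 49).
Multiplying by e^(-4t) shifts s → s + 4, so L{exp(-4*t)*cos(7*t)} = (s + 4)/((s + 4)^2 + 49).
Then apply L{t·g(t)} = -d/ds[G(s)] with G(s) = (s + 4)/((s + 4)^2 + 49):
differentiating 1 time and applying the sign gives (s - 3)*(s + 11)/(s^2 + 8*s + 65)^2.

X(s) = (s - 3)*(s + 11)/(s^2 + 8*s + 65)^2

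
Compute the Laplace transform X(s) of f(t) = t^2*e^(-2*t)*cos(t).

X(s) = 2*(s + 2)*(s^2 + 4*s + 1)/(s^2 + 4*s + 5)^3

L{cos(t)} = s/(s^2 + 1).
Multiplying by e^(-2t) shifts s → s + 2, so L{e^(-2*t)*cos(t)} = (s + 2)/((s + 2)^2 + 1).
Then apply L{t^2·g(t)} = (-1)^2 d^2/ds^2[G(s)] with G(s) = (s + 2)/((s + 2)^2 + 1):
differentiating 2 times and applying the sign gives 2*(s + 2)*(s^2 + 4*s + 1)/(s^2 + 4*s + 5)^3.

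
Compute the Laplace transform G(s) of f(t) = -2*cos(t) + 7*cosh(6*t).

By linearity of the Laplace transform, transform each term separately.
(-2)·[L{cos(t)} = s/(s^2 + 1)]; (7)·[L{cosh(6t)} = s/(s^2 - 36)].

G(s) = -2*s/(s^2 + 1) + 7*s/(s^2 - 36)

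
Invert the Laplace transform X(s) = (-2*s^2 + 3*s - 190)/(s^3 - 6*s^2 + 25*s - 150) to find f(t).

f(t) = -4*exp(6*t) + 3*sin(5*t) + 2*cos(5*t)

Factor the denominator: s^3 - 6*s^2 + 25*s - 150 = (s - 6)*(s^2 + 25).
Partial fraction decomposition gives [-4/(s - 6)] + [2*s/(s^2 + 25)] + [15/(s^2 + 25)].
Invert each term: -4/(s - 6) ↔ -4e^(6t); 2·s/(s^2 + 25) ↔ 2cos(5t); 3·5/(s^2 + 25) ↔ 3sin(5t).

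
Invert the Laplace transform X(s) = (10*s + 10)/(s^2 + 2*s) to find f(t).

f(t) = 5 + 5*exp(-2*t)

Factor the denominator: s^2 + 2*s = s*(s + 2).
Partial fraction decomposition gives [5/(s + 2)] + [5/s].
Invert each term: 5/(s + 2) ↔ 5e^(-2t); 5/(s - 0) ↔ 5e^(0t).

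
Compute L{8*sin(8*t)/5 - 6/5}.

The transform is linear, so treat each term independently.
L{-6/5} = (-6/5)/s; (8/5)·[L{sin(8t)} = 8/(s^2 + 64)].

64/(5*(s^2 + 64)) - 6/(5*s)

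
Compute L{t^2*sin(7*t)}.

14*(3*s^2 - 49)/(s^2 + 49)^3

L{sin(7t)} = 7/(s^2 + 49).
Then apply L{t^2·g(t)} = (-1)^2 d^2/ds^2[G(s)] with G(s) = 7/(s^2 + 49):
differentiating 2 times and applying the sign gives 14*(3*s^2 - 49)/(s^2 + 49)^3.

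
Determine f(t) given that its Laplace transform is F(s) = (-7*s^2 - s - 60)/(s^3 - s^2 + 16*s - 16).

Factor the denominator: s^3 - s^2 + 16*s - 16 = (s - 1)*(s^2 + 16).
Partial fraction decomposition gives [-4/(s - 1)] + [-3*s/(s^2 + 16)] + [-4/(s^2 + 16)].
Invert each term: -4/(s - 1) ↔ -4e^(t); -3·s/(s^2 + 16) ↔ -3cos(4t); -1·4/(s^2 + 16) ↔ -sin(4t).

f(t) = -4*exp(t) - sin(4*t) - 3*cos(4*t)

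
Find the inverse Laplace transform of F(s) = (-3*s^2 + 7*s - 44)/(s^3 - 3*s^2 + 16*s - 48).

Factor the denominator: s^3 - 3*s^2 + 16*s - 48 = (s - 3)*(s^2 + 16).
Partial fraction decomposition gives [-2/(s - 3)] + [-s/(s^2 + 16)] + [4/(s^2 + 16)].
Invert each term: -2/(s - 3) ↔ -2e^(3t); -1·s/(s^2 + 16) ↔ -cos(4t); 1·4/(s^2 + 16) ↔ sin(4t).

-2*exp(3*t) + sin(4*t) - cos(4*t)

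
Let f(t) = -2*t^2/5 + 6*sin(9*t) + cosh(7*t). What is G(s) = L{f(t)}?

Apply the Laplace transform termwise.
L{cosh(7t)} = s/(s^2 - 49); (-2/5)·[L{t^2} = 2!/s^3 = 2/s^3]; (6)·[L{sin(9t)} = 9/(s^2 + 81)].

G(s) = s/(s^2 - 49) + 54/(s^2 + 81) - 4/(5*s^3)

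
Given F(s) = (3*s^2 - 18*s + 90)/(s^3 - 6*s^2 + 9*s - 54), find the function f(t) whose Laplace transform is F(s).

f(t) = 2*exp(6*t) - 4*sin(3*t) + cos(3*t)

Factor the denominator: s^3 - 6*s^2 + 9*s - 54 = (s - 6)*(s^2 + 9).
Partial fraction decomposition gives [2/(s - 6)] + [s/(s^2 + 9)] + [-12/(s^2 + 9)].
Invert each term: 2/(s - 6) ↔ 2e^(6t); 1·s/(s^2 + 9) ↔ cos(3t); -4·3/(s^2 + 9) ↔ -4sin(3t).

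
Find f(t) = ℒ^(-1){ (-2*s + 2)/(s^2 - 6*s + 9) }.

Factor the denominator: s^2 - 6*s + 9 = (s - 3)^2.
Partial fraction decomposition gives [-2/(s - 3)] + [-4/(s - 3)^2].
Invert each term: -2/(s - 3) ↔ -2e^(3t); -4/(s - 3)^2 ↔ -4t·e^(3t).

f(t) = -4*t*exp(3*t) - 2*exp(3*t)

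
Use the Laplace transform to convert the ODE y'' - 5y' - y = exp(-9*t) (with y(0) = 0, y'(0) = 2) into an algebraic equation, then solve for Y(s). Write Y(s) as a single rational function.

Y(s) = (2*s + 19)/(s^3 + 4*s^2 - 46*s - 9)

Take the Laplace transform of both sides.
Using L{y''} = s^2 Y - s·y(0) - y'(0) and L{y'} = sY - y(0), with y(0) = 0, y'(0) = 2, the left side becomes (s^2 - 5*s - 1)Y - (2).
The right side is L{exp(-9*t)} = 1/(s + 9).
So (s^2 - 5*s - 1)Y = 1/(s + 9) + (2).
Solve for Y(s) and write it as one ratio of polynomials.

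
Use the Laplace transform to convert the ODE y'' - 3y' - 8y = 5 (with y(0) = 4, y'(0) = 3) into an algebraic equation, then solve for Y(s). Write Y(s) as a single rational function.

Take the Laplace transform of both sides.
The derivative rules (L{y''} = s^2 Y - s·y(0) - y'(0) and L{y'} = sY - y(0), with y(0) = 4, y'(0) = 3) turn the left side into (s^2 - 3*s - 8)Y - (4*s - 9).
The right side is L{5} = 5/s.
So (s^2 - 3*s - 8)Y = 5/s + (4*s - 9).
Solve for Y(s) and write it as one ratio of polynomials.

Y(s) = (4*s^2 - 9*s + 5)/(s^3 - 3*s^2 - 8*s)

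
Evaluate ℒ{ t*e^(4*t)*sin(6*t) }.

12*(s - 4)/(s^2 - 8*s + 52)^2

L{sin(6t)} = 6/(s^2 + 36).
Multiplying by e^(4t) shifts s → s - 4, so L{e^(4*t)*sin(6*t)} = 6/((s - 4)^2 + 36).
Then apply L{t·g(t)} = -d/ds[G(s)] with G(s) = 6/((s - 4)^2 + 36):
differentiating 1 time and applying the sign gives 12*(s - 4)/(s^2 - 8*s + 52)^2.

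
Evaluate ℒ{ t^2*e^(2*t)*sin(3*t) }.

L{sin(3t)} = 3/(s^2 + 9).
Multiplying by e^(2t) shifts s → s - 2, so L{e^(2*t)*sin(3*t)} = 3/((s - 2)^2 + 9).
Then apply L{t^2·g(t)} = (-1)^2 d^2/ds^2[H(s)] with H(s) = 3/((s - 2)^2 + 9):
differentiating 2 times and applying the sign gives 18*(s^2 - 4*s + 1)/(s^2 - 4*s + 13)^3.

18*(s^2 - 4*s + 1)/(s^2 - 4*s + 13)^3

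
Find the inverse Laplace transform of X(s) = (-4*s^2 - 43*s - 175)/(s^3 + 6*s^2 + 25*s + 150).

-5*sin(5*t) - 3*cos(5*t) - exp(-6*t)

Factor the denominator: s^3 + 6*s^2 + 25*s + 150 = (s + 6)*(s^2 + 25).
Partial fraction decomposition gives [-1/(s + 6)] + [-3*s/(s^2 + 25)] + [-25/(s^2 + 25)].
Invert each term: -1/(s + 6) ↔ -e^(-6t); -3·s/(s^2 + 25) ↔ -3cos(5t); -5·5/(s^2 + 25) ↔ -5sin(5t).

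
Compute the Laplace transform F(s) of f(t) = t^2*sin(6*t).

F(s) = 36*(s^2 - 12)/(s^2 + 36)^3

L{sin(6t)} = 6/(s^2 + 36).
Then apply L{t^2·g(t)} = (-1)^2 d^2/ds^2[G(s)] with G(s) = 6/(s^2 + 36):
differentiating 2 times and applying the sign gives 36*(s^2 - 12)/(s^2 + 36)^3.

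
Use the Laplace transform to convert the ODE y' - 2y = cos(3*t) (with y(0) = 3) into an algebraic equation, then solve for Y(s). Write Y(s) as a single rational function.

Take the Laplace transform of both sides.
With L{y'} = sY - y(0) = sY - 3: the LHS transforms to (s - 2)Y - (3).
The right side is L{cos(3*t)} = s/(s^2 + 9).
So (s - 2)Y = s/(s^2 + 9) + (3).
Isolate Y and clear denominators.

Y(s) = (3*s^2 + s + 27)/(s^3 - 2*s^2 + 9*s - 18)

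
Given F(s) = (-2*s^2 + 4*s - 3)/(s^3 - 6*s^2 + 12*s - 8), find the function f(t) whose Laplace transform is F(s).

Factor the denominator: s^3 - 6*s^2 + 12*s - 8 = (s - 2)^3.
Partial fraction decomposition gives [-2/(s - 2)] + [-4/(s - 2)^2] + [-3/(s - 2)^3].
Invert each term: -2/(s - 2) ↔ -2e^(2t); -4/(s - 2)^2 ↔ -4t·e^(2t); -3/(s - 2)^3 ↔ (-3/2)t^2·e^(2t).

f(t) = -3*t^2*exp(2*t)/2 - 4*t*exp(2*t) - 2*exp(2*t)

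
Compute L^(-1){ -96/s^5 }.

-4*t^4

Since L{t^4} = 4!/s^5 = 24/s^5, the inverse is t^4, scaled by -4.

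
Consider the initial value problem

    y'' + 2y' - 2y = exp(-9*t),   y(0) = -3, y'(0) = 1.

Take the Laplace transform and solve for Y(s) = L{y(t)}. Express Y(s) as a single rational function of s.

Y(s) = (-3*s^2 - 32*s - 44)/(s^3 + 11*s^2 + 16*s - 18)

Transform both sides with L{·}.
Using L{y''} = s^2 Y - s·y(0) - y'(0) and L{y'} = sY - y(0), with y(0) = -3, y'(0) = 1, the left side becomes (s^2 + 2*s - 2)Y - (-3*s - 5).
The right side is L{exp(-9*t)} = 1/(s + 9).
So (s^2 + 2*s - 2)Y = 1/(s + 9) + (-3*s - 5).
Divide through and combine into a single rational function.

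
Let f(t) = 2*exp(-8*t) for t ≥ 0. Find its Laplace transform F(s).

L{2} = 2/s.
By the first shifting theorem, multiplying by e^(-8t) replaces s with s + 8.

F(s) = 2/(s + 8)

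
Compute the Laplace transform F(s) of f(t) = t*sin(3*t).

F(s) = 6*s/(s^2 + 9)^2

L{sin(3t)} = 3/(s^2 + 9).
Then apply L{t·g(t)} = -d/ds[G(s)] with G(s) = 3/(s^2 + 9):
differentiating 1 time and applying the sign gives 6*s/(s^2 + 9)^2.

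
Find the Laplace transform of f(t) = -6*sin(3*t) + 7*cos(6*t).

7*s/(s^2 + 36) - 18/(s^2 + 9)

By linearity of the Laplace transform, transform each term separately.
(7)·[L{cos(6t)} = s/(s^2 + 36)]; (-6)·[L{sin(3t)} = 3/(s^2 + 9)].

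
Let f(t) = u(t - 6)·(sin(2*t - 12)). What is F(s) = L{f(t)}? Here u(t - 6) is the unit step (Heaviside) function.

By the second shifting theorem, L{u(t - c)·g(t - c)} = e^(-cs)·G(s) with c = 6 and G(s) = L{g(t)}.
L{sin(2t)} = 2/(s^2 + 4).

F(s) = 2*exp(-6*s)/(s^2 + 4)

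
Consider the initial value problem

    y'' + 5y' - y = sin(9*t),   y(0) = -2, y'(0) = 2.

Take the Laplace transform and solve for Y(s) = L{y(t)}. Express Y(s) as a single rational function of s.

Y(s) = (-2*s^3 - 8*s^2 - 162*s - 639)/(s^4 + 5*s^3 + 80*s^2 + 405*s - 81)

Transform both sides with L{·}.
The derivative rules (L{y''} = s^2 Y - s·y(0) - y'(0) and L{y'} = sY - y(0), with y(0) = -2, y'(0) = 2) turn the left side into (s^2 + 5*s - 1)Y - (-2*s - 8).
The right side is L{sin(9*t)} = 9/(s^2 + 81).
So (s^2 + 5*s - 1)Y = 9/(s^2 + 81) + (-2*s - 8).
Solve for Y(s) and write it as one ratio of polynomials.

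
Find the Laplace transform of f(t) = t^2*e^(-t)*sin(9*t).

54*(s^2 + 2*s - 26)/(s^2 + 2*s + 82)^3

L{sin(9t)} = 9/(s^2 + 81).
Multiplying by e^(-t) shifts s → s + 1, so L{e^(-t)*sin(9*t)} = 9/((s + 1)^2 + 81).
Then apply L{t^2·g(t)} = (-1)^2 d^2/ds^2[G(s)] with G(s) = 9/((s + 1)^2 + 81):
differentiating 2 times and applying the sign gives 54*(s^2 + 2*s - 26)/(s^2 + 2*s + 82)^3.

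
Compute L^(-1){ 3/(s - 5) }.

Since L{e^(5t)} = 1/(s - 5), the inverse is e^(5*t), scaled by 3.

3*exp(5*t)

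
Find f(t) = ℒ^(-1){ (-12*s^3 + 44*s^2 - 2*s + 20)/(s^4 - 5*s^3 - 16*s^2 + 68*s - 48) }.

Factor the denominator: s^4 - 5*s^3 - 16*s^2 + 68*s - 48 = (s - 6)*(s - 2)*(s - 1)*(s + 4).
Partial fraction decomposition gives [-5/(s - 6)] + [-5/(s + 4)] + [2/(s - 1)] + [-4/(s - 2)].
Invert each term: -5/(s - 6) ↔ -5e^(6t); -5/(s + 4) ↔ -5e^(-4t); 2/(s - 1) ↔ 2e^(t); -4/(s - 2) ↔ -4e^(2t).

f(t) = -5*exp(6*t) - 4*exp(2*t) + 2*exp(t) - 5*exp(-4*t)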